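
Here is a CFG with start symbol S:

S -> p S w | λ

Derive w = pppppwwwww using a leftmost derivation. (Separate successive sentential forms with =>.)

S=>pSw=>ppSww=>pppSwww=>ppppSwwww=>pppppSwwwww=>pppppwwwww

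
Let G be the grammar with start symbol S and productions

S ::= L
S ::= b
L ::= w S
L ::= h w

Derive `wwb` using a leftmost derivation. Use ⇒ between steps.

S⇒L⇒wS⇒wL⇒wwS⇒wwb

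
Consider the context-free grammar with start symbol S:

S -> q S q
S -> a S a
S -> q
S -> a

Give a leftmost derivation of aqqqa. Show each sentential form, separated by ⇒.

S⇒aSa⇒aqSqa⇒aqqqa

S ⇒ aSa   [S -> a S a]
aSa ⇒ aqSqa   [S -> q S q]
aqSqa ⇒ aqqqa   [S -> q]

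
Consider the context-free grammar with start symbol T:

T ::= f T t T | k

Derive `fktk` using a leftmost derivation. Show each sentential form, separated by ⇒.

T ⇒ fTtT   [T ::= f T t T]
fTtT ⇒ fktT   [T ::= k]
fktT ⇒ fktk   [T ::= k]

T ⇒ fTtT ⇒ fktT ⇒ fktk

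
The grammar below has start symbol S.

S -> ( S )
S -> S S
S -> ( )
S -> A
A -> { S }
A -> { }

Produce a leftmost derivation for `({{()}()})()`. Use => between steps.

S => SS => (S)S => (A)S => ({S})S => ({SS})S => ({AS})S => ({{S}S})S => ({{()}S})S => ({{()}()})S => ({{()}()})()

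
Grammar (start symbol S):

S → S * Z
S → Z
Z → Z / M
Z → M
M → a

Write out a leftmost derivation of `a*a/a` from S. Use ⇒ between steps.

S⇒S*Z⇒Z*Z⇒M*Z⇒a*Z⇒a*Z/M⇒a*M/M⇒a*a/M⇒a*a/a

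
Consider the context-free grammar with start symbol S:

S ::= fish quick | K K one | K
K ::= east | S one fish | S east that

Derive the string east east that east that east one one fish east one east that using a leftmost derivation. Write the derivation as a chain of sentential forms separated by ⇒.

S ⇒ K   [S ::= K]
K ⇒ S east that   [K ::= S east that]
S east that ⇒ K K one east that   [S ::= K K one]
K K one east that ⇒ S one fish K one east that   [K ::= S one fish]
S one fish K one east that ⇒ K K one one fish K one east that   [S ::= K K one]
K K one one fish K one east that ⇒ S east that K one one fish K one east that   [K ::= S east that]
S east that K one one fish K one east that ⇒ K east that K one one fish K one east that   [S ::= K]
K east that K one one fish K one east that ⇒ S east that east that K one one fish K one east that   [K ::= S east that]
S east that east that K one one fish K one east that ⇒ K east that east that K one one fish K one east that   [S ::= K]
K east that east that K one one fish K one east that ⇒ east east that east that K one one fish K one east that   [K ::= east]
east east that east that K one one fish K one east that ⇒ east east that east that east one one fish K one east that   [K ::= east]
east east that east that east one one fish K one east that ⇒ east east that east that east one one fish east one east that   [K ::= east]

S ⇒ K ⇒ S east that ⇒ K K one east that ⇒ S one fish K one east that ⇒ K K one one fish K one east that ⇒ S east that K one one fish K one east that ⇒ K east that K one one fish K one east that ⇒ S east that east that K one one fish K one east that ⇒ K east that east that K one one fish K one east that ⇒ east east that east that K one one fish K one east that ⇒ east east that east that east one one fish K one east that ⇒ east east that east that east one one fish east one east that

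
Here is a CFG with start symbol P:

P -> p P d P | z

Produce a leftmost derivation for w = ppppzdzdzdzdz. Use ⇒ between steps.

P ⇒ pPdP ⇒ ppPdPdP ⇒ pppPdPdPdP ⇒ ppppPdPdPdPdP ⇒ ppppzdPdPdPdP ⇒ ppppzdzdPdPdP ⇒ ppppzdzdzdPdP ⇒ ppppzdzdzdzdP ⇒ ppppzdzdzdzdz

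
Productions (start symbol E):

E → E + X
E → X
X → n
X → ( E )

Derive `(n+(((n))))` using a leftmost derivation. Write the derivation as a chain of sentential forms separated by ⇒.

E ⇒ X ⇒ (E) ⇒ (E+X) ⇒ (X+X) ⇒ (n+X) ⇒ (n+(E)) ⇒ (n+(X)) ⇒ (n+((E))) ⇒ (n+((X))) ⇒ (n+(((E)))) ⇒ (n+(((X)))) ⇒ (n+(((n))))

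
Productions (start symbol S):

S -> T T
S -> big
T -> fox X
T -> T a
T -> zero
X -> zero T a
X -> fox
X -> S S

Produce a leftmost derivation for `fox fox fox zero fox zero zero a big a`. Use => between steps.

S => T T   [S -> T T]
T T => fox X T   [T -> fox X]
fox X T => fox fox T   [X -> fox]
fox fox T => fox fox fox X   [T -> fox X]
fox fox fox X => fox fox fox zero T a   [X -> zero T a]
fox fox fox zero T a => fox fox fox zero fox X a   [T -> fox X]
fox fox fox zero fox X a => fox fox fox zero fox S S a   [X -> S S]
fox fox fox zero fox S S a => fox fox fox zero fox T T S a   [S -> T T]
fox fox fox zero fox T T S a => fox fox fox zero fox zero T S a   [T -> zero]
fox fox fox zero fox zero T S a => fox fox fox zero fox zero T a S a   [T -> T a]
fox fox fox zero fox zero T a S a => fox fox fox zero fox zero zero a S a   [T -> zero]
fox fox fox zero fox zero zero a S a => fox fox fox zero fox zero zero a big a   [S -> big]

S => T T => fox X T => fox fox T => fox fox fox X => fox fox fox zero T a => fox fox fox zero fox X a => fox fox fox zero fox S S a => fox fox fox zero fox T T S a => fox fox fox zero fox zero T S a => fox fox fox zero fox zero T a S a => fox fox fox zero fox zero zero a S a => fox fox fox zero fox zero zero a big a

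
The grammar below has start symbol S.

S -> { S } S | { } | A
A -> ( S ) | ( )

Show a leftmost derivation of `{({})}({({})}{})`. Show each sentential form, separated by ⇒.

S ⇒ {S}S   [S -> { S } S]
{S}S ⇒ {A}S   [S -> A]
{A}S ⇒ {(S)}S   [A -> ( S )]
{(S)}S ⇒ {({})}S   [S -> { }]
{({})}S ⇒ {({})}A   [S -> A]
{({})}A ⇒ {({})}(S)   [A -> ( S )]
{({})}(S) ⇒ {({})}({S}S)   [S -> { S } S]
{({})}({S}S) ⇒ {({})}({A}S)   [S -> A]
{({})}({A}S) ⇒ {({})}({(S)}S)   [A -> ( S )]
{({})}({(S)}S) ⇒ {({})}({({})}S)   [S -> { }]
{({})}({({})}S) ⇒ {({})}({({})}{})   [S -> { }]

S ⇒ {S}S ⇒ {A}S ⇒ {(S)}S ⇒ {({})}S ⇒ {({})}A ⇒ {({})}(S) ⇒ {({})}({S}S) ⇒ {({})}({A}S) ⇒ {({})}({(S)}S) ⇒ {({})}({({})}S) ⇒ {({})}({({})}{})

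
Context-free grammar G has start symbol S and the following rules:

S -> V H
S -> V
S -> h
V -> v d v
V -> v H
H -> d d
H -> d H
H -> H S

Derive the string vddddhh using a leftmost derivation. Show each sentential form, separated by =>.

S => V => vH => vdH => vdHS => vddHS => vddHSS => vddddSS => vddddhS => vddddhh

S => V   [S -> V]
V => vH   [V -> v H]
vH => vdH   [H -> d H]
vdH => vdHS   [H -> H S]
vdHS => vddHS   [H -> d H]
vddHS => vddHSS   [H -> H S]
vddHSS => vddddSS   [H -> d d]
vddddSS => vddddhS   [S -> h]
vddddhS => vddddhh   [S -> h]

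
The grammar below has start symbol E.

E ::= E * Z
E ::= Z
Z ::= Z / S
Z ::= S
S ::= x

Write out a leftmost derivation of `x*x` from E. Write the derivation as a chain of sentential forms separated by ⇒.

E ⇒ E*Z ⇒ Z*Z ⇒ S*Z ⇒ x*Z ⇒ x*S ⇒ x*x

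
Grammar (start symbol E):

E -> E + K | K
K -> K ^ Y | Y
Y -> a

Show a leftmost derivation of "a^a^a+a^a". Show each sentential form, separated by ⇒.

E ⇒ E+K   [E -> E + K]
E+K ⇒ K+K   [E -> K]
K+K ⇒ K^Y+K   [K -> K ^ Y]
K^Y+K ⇒ K^Y^Y+K   [K -> K ^ Y]
K^Y^Y+K ⇒ Y^Y^Y+K   [K -> Y]
Y^Y^Y+K ⇒ a^Y^Y+K   [Y -> a]
a^Y^Y+K ⇒ a^a^Y+K   [Y -> a]
a^a^Y+K ⇒ a^a^a+K   [Y -> a]
a^a^a+K ⇒ a^a^a+K^Y   [K -> K ^ Y]
a^a^a+K^Y ⇒ a^a^a+Y^Y   [K -> Y]
a^a^a+Y^Y ⇒ a^a^a+a^Y   [Y -> a]
a^a^a+a^Y ⇒ a^a^a+a^a   [Y -> a]

E⇒E+K⇒K+K⇒K^Y+K⇒K^Y^Y+K⇒Y^Y^Y+K⇒a^Y^Y+K⇒a^a^Y+K⇒a^a^a+K⇒a^a^a+K^Y⇒a^a^a+Y^Y⇒a^a^a+a^Y⇒a^a^a+a^a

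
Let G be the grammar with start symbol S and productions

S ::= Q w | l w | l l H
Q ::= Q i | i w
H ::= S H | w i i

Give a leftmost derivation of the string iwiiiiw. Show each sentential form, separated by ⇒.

S ⇒ Qw ⇒ Qiw ⇒ Qiiw ⇒ Qiiiw ⇒ Qiiiiw ⇒ iwiiiiw

S ⇒ Qw   [S ::= Q w]
Qw ⇒ Qiw   [Q ::= Q i]
Qiw ⇒ Qiiw   [Q ::= Q i]
Qiiw ⇒ Qiiiw   [Q ::= Q i]
Qiiiw ⇒ Qiiiiw   [Q ::= Q i]
Qiiiiw ⇒ iwiiiiw   [Q ::= i w]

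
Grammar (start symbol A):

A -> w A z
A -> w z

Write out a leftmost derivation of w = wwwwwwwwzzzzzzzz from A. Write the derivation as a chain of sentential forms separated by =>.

A => wAz => wwAzz => wwwAzzz => wwwwAzzzz => wwwwwAzzzzz => wwwwwwAzzzzzz => wwwwwwwAzzzzzzz => wwwwwwwwzzzzzzzz

A => wAz   [A -> w A z]
wAz => wwAzz   [A -> w A z]
wwAzz => wwwAzzz   [A -> w A z]
wwwAzzz => wwwwAzzzz   [A -> w A z]
wwwwAzzzz => wwwwwAzzzzz   [A -> w A z]
wwwwwAzzzzz => wwwwwwAzzzzzz   [A -> w A z]
wwwwwwAzzzzzz => wwwwwwwAzzzzzzz   [A -> w A z]
wwwwwwwAzzzzzzz => wwwwwwwwzzzzzzzz   [A -> w z]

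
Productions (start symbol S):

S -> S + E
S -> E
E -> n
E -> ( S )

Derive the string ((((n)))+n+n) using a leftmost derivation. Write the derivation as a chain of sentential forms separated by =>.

S => E => (S) => (S+E) => (S+E+E) => (E+E+E) => ((S)+E+E) => ((E)+E+E) => (((S))+E+E) => (((E))+E+E) => ((((S)))+E+E) => ((((E)))+E+E) => ((((n)))+E+E) => ((((n)))+n+E) => ((((n)))+n+n)

S => E   [S -> E]
E => (S)   [E -> ( S )]
(S) => (S+E)   [S -> S + E]
(S+E) => (S+E+E)   [S -> S + E]
(S+E+E) => (E+E+E)   [S -> E]
(E+E+E) => ((S)+E+E)   [E -> ( S )]
((S)+E+E) => ((E)+E+E)   [S -> E]
((E)+E+E) => (((S))+E+E)   [E -> ( S )]
(((S))+E+E) => (((E))+E+E)   [S -> E]
(((E))+E+E) => ((((S)))+E+E)   [E -> ( S )]
((((S)))+E+E) => ((((E)))+E+E)   [S -> E]
((((E)))+E+E) => ((((n)))+E+E)   [E -> n]
((((n)))+E+E) => ((((n)))+n+E)   [E -> n]
((((n)))+n+E) => ((((n)))+n+n)   [E -> n]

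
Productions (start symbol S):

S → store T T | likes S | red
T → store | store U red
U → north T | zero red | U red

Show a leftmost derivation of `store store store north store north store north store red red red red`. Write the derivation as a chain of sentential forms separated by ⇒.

S ⇒ store T T ⇒ store store T ⇒ store store store U red ⇒ store store store north T red ⇒ store store store north store U red red ⇒ store store store north store U red red red ⇒ store store store north store north T red red red ⇒ store store store north store north store U red red red red ⇒ store store store north store north store north T red red red red ⇒ store store store north store north store north store red red red red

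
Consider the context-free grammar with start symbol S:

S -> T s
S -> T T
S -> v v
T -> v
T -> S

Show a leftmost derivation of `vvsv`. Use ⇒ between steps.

S ⇒ TT ⇒ ST ⇒ TTT ⇒ vTT ⇒ vST ⇒ vTsT ⇒ vvsT ⇒ vvsv

S ⇒ TT   [S -> T T]
TT ⇒ ST   [T -> S]
ST ⇒ TTT   [S -> T T]
TTT ⇒ vTT   [T -> v]
vTT ⇒ vST   [T -> S]
vST ⇒ vTsT   [S -> T s]
vTsT ⇒ vvsT   [T -> v]
vvsT ⇒ vvsv   [T -> v]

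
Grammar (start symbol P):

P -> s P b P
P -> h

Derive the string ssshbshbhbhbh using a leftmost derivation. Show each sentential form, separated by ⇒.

P⇒sPbP⇒ssPbPbP⇒sssPbPbPbP⇒ssshbPbPbP⇒ssshbsPbPbPbP⇒ssshbshbPbPbP⇒ssshbshbhbPbP⇒ssshbshbhbhbP⇒ssshbshbhbhbh

P ⇒ sPbP   [P -> s P b P]
sPbP ⇒ ssPbPbP   [P -> s P b P]
ssPbPbP ⇒ sssPbPbPbP   [P -> s P b P]
sssPbPbPbP ⇒ ssshbPbPbP   [P -> h]
ssshbPbPbP ⇒ ssshbsPbPbPbP   [P -> s P b P]
ssshbsPbPbPbP ⇒ ssshbshbPbPbP   [P -> h]
ssshbshbPbPbP ⇒ ssshbshbhbPbP   [P -> h]
ssshbshbhbPbP ⇒ ssshbshbhbhbP   [P -> h]
ssshbshbhbhbP ⇒ ssshbshbhbhbh   [P -> h]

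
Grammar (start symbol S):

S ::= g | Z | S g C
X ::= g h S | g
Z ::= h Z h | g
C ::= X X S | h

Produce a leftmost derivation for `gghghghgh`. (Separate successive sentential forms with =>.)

S => SgC => SgCgC => SgCgCgC => SgCgCgCgC => ggCgCgCgC => gghgCgCgC => gghghgCgC => gghghghgC => gghghghgh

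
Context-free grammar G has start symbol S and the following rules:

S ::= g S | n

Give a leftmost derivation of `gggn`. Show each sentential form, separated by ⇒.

S ⇒ gS ⇒ ggS ⇒ gggS ⇒ gggn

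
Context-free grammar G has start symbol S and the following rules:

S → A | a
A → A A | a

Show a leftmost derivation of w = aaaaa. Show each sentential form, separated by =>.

S=>A=>AA=>AAA=>AAAA=>AAAAA=>aAAAA=>aaAAA=>aaaAA=>aaaaA=>aaaaa

S => A   [S → A]
A => AA   [A → A A]
AA => AAA   [A → A A]
AAA => AAAA   [A → A A]
AAAA => AAAAA   [A → A A]
AAAAA => aAAAA   [A → a]
aAAAA => aaAAA   [A → a]
aaAAA => aaaAA   [A → a]
aaaAA => aaaaA   [A → a]
aaaaA => aaaaa   [A → a]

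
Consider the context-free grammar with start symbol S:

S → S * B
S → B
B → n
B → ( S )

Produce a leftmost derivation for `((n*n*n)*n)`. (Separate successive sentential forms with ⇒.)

S ⇒ B   [S → B]
B ⇒ (S)   [B → ( S )]
(S) ⇒ (S*B)   [S → S * B]
(S*B) ⇒ (B*B)   [S → B]
(B*B) ⇒ ((S)*B)   [B → ( S )]
((S)*B) ⇒ ((S*B)*B)   [S → S * B]
((S*B)*B) ⇒ ((S*B*B)*B)   [S → S * B]
((S*B*B)*B) ⇒ ((B*B*B)*B)   [S → B]
((B*B*B)*B) ⇒ ((n*B*B)*B)   [B → n]
((n*B*B)*B) ⇒ ((n*n*B)*B)   [B → n]
((n*n*B)*B) ⇒ ((n*n*n)*B)   [B → n]
((n*n*n)*B) ⇒ ((n*n*n)*n)   [B → n]

S ⇒ B ⇒ (S) ⇒ (S*B) ⇒ (B*B) ⇒ ((S)*B) ⇒ ((S*B)*B) ⇒ ((S*B*B)*B) ⇒ ((B*B*B)*B) ⇒ ((n*B*B)*B) ⇒ ((n*n*B)*B) ⇒ ((n*n*n)*B) ⇒ ((n*n*n)*n)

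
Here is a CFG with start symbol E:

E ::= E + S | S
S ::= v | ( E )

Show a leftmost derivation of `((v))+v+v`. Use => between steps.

E=>E+S=>E+S+S=>S+S+S=>(E)+S+S=>(S)+S+S=>((E))+S+S=>((S))+S+S=>((v))+S+S=>((v))+v+S=>((v))+v+v

E => E+S   [E ::= E + S]
E+S => E+S+S   [E ::= E + S]
E+S+S => S+S+S   [E ::= S]
S+S+S => (E)+S+S   [S ::= ( E )]
(E)+S+S => (S)+S+S   [E ::= S]
(S)+S+S => ((E))+S+S   [S ::= ( E )]
((E))+S+S => ((S))+S+S   [E ::= S]
((S))+S+S => ((v))+S+S   [S ::= v]
((v))+S+S => ((v))+v+S   [S ::= v]
((v))+v+S => ((v))+v+v   [S ::= v]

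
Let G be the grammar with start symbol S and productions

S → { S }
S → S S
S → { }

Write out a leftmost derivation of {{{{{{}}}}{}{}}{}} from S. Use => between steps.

S => {S}   [S → { S }]
{S} => {SS}   [S → S S]
{SS} => {{S}S}   [S → { S }]
{{S}S} => {{SS}S}   [S → S S]
{{SS}S} => {{SSS}S}   [S → S S]
{{SSS}S} => {{{S}SS}S}   [S → { S }]
{{{S}SS}S} => {{{{S}}SS}S}   [S → { S }]
{{{{S}}SS}S} => {{{{{S}}}SS}S}   [S → { S }]
{{{{{S}}}SS}S} => {{{{{{}}}}SS}S}   [S → { }]
{{{{{{}}}}SS}S} => {{{{{{}}}}{}S}S}   [S → { }]
{{{{{{}}}}{}S}S} => {{{{{{}}}}{}{}}S}   [S → { }]
{{{{{{}}}}{}{}}S} => {{{{{{}}}}{}{}}{}}   [S → { }]

S => {S} => {SS} => {{S}S} => {{SS}S} => {{SSS}S} => {{{S}SS}S} => {{{{S}}SS}S} => {{{{{S}}}SS}S} => {{{{{{}}}}SS}S} => {{{{{{}}}}{}S}S} => {{{{{{}}}}{}{}}S} => {{{{{{}}}}{}{}}{}}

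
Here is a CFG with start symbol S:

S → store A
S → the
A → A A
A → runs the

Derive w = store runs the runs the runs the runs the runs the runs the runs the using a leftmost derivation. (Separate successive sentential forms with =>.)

S => store A => store A A => store A A A => store A A A A => store A A A A A => store A A A A A A => store A A A A A A A => store runs the A A A A A A => store runs the runs the A A A A A => store runs the runs the runs the A A A A => store runs the runs the runs the runs the A A A => store runs the runs the runs the runs the runs the A A => store runs the runs the runs the runs the runs the runs the A => store runs the runs the runs the runs the runs the runs the runs the

S => store A   [S → store A]
store A => store A A   [A → A A]
store A A => store A A A   [A → A A]
store A A A => store A A A A   [A → A A]
store A A A A => store A A A A A   [A → A A]
store A A A A A => store A A A A A A   [A → A A]
store A A A A A A => store A A A A A A A   [A → A A]
store A A A A A A A => store runs the A A A A A A   [A → runs the]
store runs the A A A A A A => store runs the runs the A A A A A   [A → runs the]
store runs the runs the A A A A A => store runs the runs the runs the A A A A   [A → runs the]
store runs the runs the runs the A A A A => store runs the runs the runs the runs the A A A   [A → runs the]
store runs the runs the runs the runs the A A A => store runs the runs the runs the runs the runs the A A   [A → runs the]
store runs the runs the runs the runs the runs the A A => store runs the runs the runs the runs the runs the runs the A   [A → runs the]
store runs the runs the runs the runs the runs the runs the A => store runs the runs the runs the runs the runs the runs the runs the   [A → runs the]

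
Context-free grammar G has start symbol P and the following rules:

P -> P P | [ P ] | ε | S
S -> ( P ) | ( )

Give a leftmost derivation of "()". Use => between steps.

P => S => (P) => ()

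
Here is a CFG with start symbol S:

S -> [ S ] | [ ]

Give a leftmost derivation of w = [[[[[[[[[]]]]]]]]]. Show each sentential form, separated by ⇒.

S ⇒ [S]   [S -> [ S ]]
[S] ⇒ [[S]]   [S -> [ S ]]
[[S]] ⇒ [[[S]]]   [S -> [ S ]]
[[[S]]] ⇒ [[[[S]]]]   [S -> [ S ]]
[[[[S]]]] ⇒ [[[[[S]]]]]   [S -> [ S ]]
[[[[[S]]]]] ⇒ [[[[[[S]]]]]]   [S -> [ S ]]
[[[[[[S]]]]]] ⇒ [[[[[[[S]]]]]]]   [S -> [ S ]]
[[[[[[[S]]]]]]] ⇒ [[[[[[[[S]]]]]]]]   [S -> [ S ]]
[[[[[[[[S]]]]]]]] ⇒ [[[[[[[[[]]]]]]]]]   [S -> [ ]]

S ⇒ [S] ⇒ [[S]] ⇒ [[[S]]] ⇒ [[[[S]]]] ⇒ [[[[[S]]]]] ⇒ [[[[[[S]]]]]] ⇒ [[[[[[[S]]]]]]] ⇒ [[[[[[[[S]]]]]]]] ⇒ [[[[[[[[[]]]]]]]]]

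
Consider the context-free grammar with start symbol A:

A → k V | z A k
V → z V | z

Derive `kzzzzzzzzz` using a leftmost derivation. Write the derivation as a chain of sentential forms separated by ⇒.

A ⇒ kV ⇒ kzV ⇒ kzzV ⇒ kzzzV ⇒ kzzzzV ⇒ kzzzzzV ⇒ kzzzzzzV ⇒ kzzzzzzzV ⇒ kzzzzzzzzV ⇒ kzzzzzzzzz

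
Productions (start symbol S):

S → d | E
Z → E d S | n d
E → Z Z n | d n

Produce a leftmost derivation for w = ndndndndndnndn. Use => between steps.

S => E   [S → E]
E => ZZn   [E → Z Z n]
ZZn => EdSZn   [Z → E d S]
EdSZn => ZZndSZn   [E → Z Z n]
ZZndSZn => ndZndSZn   [Z → n d]
ndZndSZn => ndndndSZn   [Z → n d]
ndndndSZn => ndndndEZn   [S → E]
ndndndEZn => ndndndZZnZn   [E → Z Z n]
ndndndZZnZn => ndndndndZnZn   [Z → n d]
ndndndndZnZn => ndndndndndnZn   [Z → n d]
ndndndndndnZn => ndndndndndnndn   [Z → n d]

S => E => ZZn => EdSZn => ZZndSZn => ndZndSZn => ndndndSZn => ndndndEZn => ndndndZZnZn => ndndndndZnZn => ndndndndndnZn => ndndndndndnndn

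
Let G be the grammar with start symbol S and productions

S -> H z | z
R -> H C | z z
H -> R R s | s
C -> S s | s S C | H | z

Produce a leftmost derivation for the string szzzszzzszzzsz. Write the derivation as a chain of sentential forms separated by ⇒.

S ⇒ Hz   [S -> H z]
Hz ⇒ RRsz   [H -> R R s]
RRsz ⇒ HCRsz   [R -> H C]
HCRsz ⇒ RRsCRsz   [H -> R R s]
RRsCRsz ⇒ HCRsCRsz   [R -> H C]
HCRsCRsz ⇒ RRsCRsCRsz   [H -> R R s]
RRsCRsCRsz ⇒ HCRsCRsCRsz   [R -> H C]
HCRsCRsCRsz ⇒ sCRsCRsCRsz   [H -> s]
sCRsCRsCRsz ⇒ szRsCRsCRsz   [C -> z]
szRsCRsCRsz ⇒ szzzsCRsCRsz   [R -> z z]
szzzsCRsCRsz ⇒ szzzszRsCRsz   [C -> z]
szzzszRsCRsz ⇒ szzzszzzsCRsz   [R -> z z]
szzzszzzsCRsz ⇒ szzzszzzszRsz   [C -> z]
szzzszzzszRsz ⇒ szzzszzzszzzsz   [R -> z z]

S⇒Hz⇒RRsz⇒HCRsz⇒RRsCRsz⇒HCRsCRsz⇒RRsCRsCRsz⇒HCRsCRsCRsz⇒sCRsCRsCRsz⇒szRsCRsCRsz⇒szzzsCRsCRsz⇒szzzszRsCRsz⇒szzzszzzsCRsz⇒szzzszzzszRsz⇒szzzszzzszzzsz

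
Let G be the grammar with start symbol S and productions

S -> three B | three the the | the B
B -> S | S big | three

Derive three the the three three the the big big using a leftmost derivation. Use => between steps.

S => three B => three S big => three the B big => three the S big big => three the the B big big => three the the S big big => three the the three B big big => three the the three S big big => three the the three three the the big big

S => three B   [S -> three B]
three B => three S big   [B -> S big]
three S big => three the B big   [S -> the B]
three the B big => three the S big big   [B -> S big]
three the S big big => three the the B big big   [S -> the B]
three the the B big big => three the the S big big   [B -> S]
three the the S big big => three the the three B big big   [S -> three B]
three the the three B big big => three the the three S big big   [B -> S]
three the the three S big big => three the the three three the the big big   [S -> three the the]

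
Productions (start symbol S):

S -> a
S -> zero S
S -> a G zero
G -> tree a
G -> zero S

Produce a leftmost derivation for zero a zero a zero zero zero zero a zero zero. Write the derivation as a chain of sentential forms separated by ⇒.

S ⇒ zero S ⇒ zero a G zero ⇒ zero a zero S zero ⇒ zero a zero a G zero zero ⇒ zero a zero a zero S zero zero ⇒ zero a zero a zero zero S zero zero ⇒ zero a zero a zero zero zero S zero zero ⇒ zero a zero a zero zero zero zero S zero zero ⇒ zero a zero a zero zero zero zero a zero zero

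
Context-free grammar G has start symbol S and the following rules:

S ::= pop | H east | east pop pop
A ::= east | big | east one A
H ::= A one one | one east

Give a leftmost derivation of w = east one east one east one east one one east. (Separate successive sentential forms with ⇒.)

S ⇒ H east ⇒ A one one east ⇒ east one A one one east ⇒ east one east one A one one east ⇒ east one east one east one A one one east ⇒ east one east one east one east one one east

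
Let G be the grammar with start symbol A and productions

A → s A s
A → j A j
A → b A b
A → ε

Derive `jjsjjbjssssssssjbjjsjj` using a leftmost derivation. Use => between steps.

A => jAj => jjAjj => jjsAsjj => jjsjAjsjj => jjsjjAjjsjj => jjsjjbAbjjsjj => jjsjjbjAjbjjsjj => jjsjjbjsAsjbjjsjj => jjsjjbjssAssjbjjsjj => jjsjjbjsssAsssjbjjsjj => jjsjjbjssssAssssjbjjsjj => jjsjjbjssssssssjbjjsjj

A => jAj   [A → j A j]
jAj => jjAjj   [A → j A j]
jjAjj => jjsAsjj   [A → s A s]
jjsAsjj => jjsjAjsjj   [A → j A j]
jjsjAjsjj => jjsjjAjjsjj   [A → j A j]
jjsjjAjjsjj => jjsjjbAbjjsjj   [A → b A b]
jjsjjbAbjjsjj => jjsjjbjAjbjjsjj   [A → j A j]
jjsjjbjAjbjjsjj => jjsjjbjsAsjbjjsjj   [A → s A s]
jjsjjbjsAsjbjjsjj => jjsjjbjssAssjbjjsjj   [A → s A s]
jjsjjbjssAssjbjjsjj => jjsjjbjsssAsssjbjjsjj   [A → s A s]
jjsjjbjsssAsssjbjjsjj => jjsjjbjssssAssssjbjjsjj   [A → s A s]
jjsjjbjssssAssssjbjjsjj => jjsjjbjssssssssjbjjsjj   [A → ε]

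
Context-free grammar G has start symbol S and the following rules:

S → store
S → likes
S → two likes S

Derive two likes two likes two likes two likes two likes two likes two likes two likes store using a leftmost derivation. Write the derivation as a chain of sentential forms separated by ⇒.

S ⇒ two likes S ⇒ two likes two likes S ⇒ two likes two likes two likes S ⇒ two likes two likes two likes two likes S ⇒ two likes two likes two likes two likes two likes S ⇒ two likes two likes two likes two likes two likes two likes S ⇒ two likes two likes two likes two likes two likes two likes two likes S ⇒ two likes two likes two likes two likes two likes two likes two likes two likes S ⇒ two likes two likes two likes two likes two likes two likes two likes two likes store

S ⇒ two likes S   [S → two likes S]
two likes S ⇒ two likes two likes S   [S → two likes S]
two likes two likes S ⇒ two likes two likes two likes S   [S → two likes S]
two likes two likes two likes S ⇒ two likes two likes two likes two likes S   [S → two likes S]
two likes two likes two likes two likes S ⇒ two likes two likes two likes two likes two likes S   [S → two likes S]
two likes two likes two likes two likes two likes S ⇒ two likes two likes two likes two likes two likes two likes S   [S → two likes S]
two likes two likes two likes two likes two likes two likes S ⇒ two likes two likes two likes two likes two likes two likes two likes S   [S → two likes S]
two likes two likes two likes two likes two likes two likes two likes S ⇒ two likes two likes two likes two likes two likes two likes two likes two likes S   [S → two likes S]
two likes two likes two likes two likes two likes two likes two likes two likes S ⇒ two likes two likes two likes two likes two likes two likes two likes two likes store   [S → store]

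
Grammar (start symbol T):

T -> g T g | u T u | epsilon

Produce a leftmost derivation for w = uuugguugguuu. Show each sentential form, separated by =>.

T=>uTu=>uuTuu=>uuuTuuu=>uuugTguuu=>uuuggTgguuu=>uuugguTugguuu=>uuugguugguuu

T => uTu   [T -> u T u]
uTu => uuTuu   [T -> u T u]
uuTuu => uuuTuuu   [T -> u T u]
uuuTuuu => uuugTguuu   [T -> g T g]
uuugTguuu => uuuggTgguuu   [T -> g T g]
uuuggTgguuu => uuugguTugguuu   [T -> u T u]
uuugguTugguuu => uuugguugguuu   [T -> epsilon]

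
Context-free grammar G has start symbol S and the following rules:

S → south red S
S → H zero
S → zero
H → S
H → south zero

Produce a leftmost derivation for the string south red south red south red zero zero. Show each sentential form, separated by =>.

S => H zero => S zero => south red S zero => south red south red S zero => south red south red south red S zero => south red south red south red zero zero

S => H zero   [S → H zero]
H zero => S zero   [H → S]
S zero => south red S zero   [S → south red S]
south red S zero => south red south red S zero   [S → south red S]
south red south red S zero => south red south red south red S zero   [S → south red S]
south red south red south red S zero => south red south red south red zero zero   [S → zero]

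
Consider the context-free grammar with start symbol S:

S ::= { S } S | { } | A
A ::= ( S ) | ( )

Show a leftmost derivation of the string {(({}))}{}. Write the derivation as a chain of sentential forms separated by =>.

S=>{S}S=>{A}S=>{(S)}S=>{(A)}S=>{((S))}S=>{(({}))}S=>{(({}))}{}

S => {S}S   [S ::= { S } S]
{S}S => {A}S   [S ::= A]
{A}S => {(S)}S   [A ::= ( S )]
{(S)}S => {(A)}S   [S ::= A]
{(A)}S => {((S))}S   [A ::= ( S )]
{((S))}S => {(({}))}S   [S ::= { }]
{(({}))}S => {(({}))}{}   [S ::= { }]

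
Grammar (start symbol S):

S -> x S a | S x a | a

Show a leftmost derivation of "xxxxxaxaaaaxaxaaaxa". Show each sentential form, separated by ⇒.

S ⇒ Sxa ⇒ xSaxa ⇒ xxSaaxa ⇒ xxSxaaaxa ⇒ xxSxaxaaaxa ⇒ xxxSaxaxaaaxa ⇒ xxxxSaaxaxaaaxa ⇒ xxxxxSaaaxaxaaaxa ⇒ xxxxxSxaaaaxaxaaaxa ⇒ xxxxxaxaaaaxaxaaaxa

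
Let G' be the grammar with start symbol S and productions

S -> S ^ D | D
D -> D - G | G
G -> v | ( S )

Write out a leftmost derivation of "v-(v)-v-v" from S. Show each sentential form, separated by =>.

S => D => D-G => D-G-G => D-G-G-G => G-G-G-G => v-G-G-G => v-(S)-G-G => v-(D)-G-G => v-(G)-G-G => v-(v)-G-G => v-(v)-v-G => v-(v)-v-v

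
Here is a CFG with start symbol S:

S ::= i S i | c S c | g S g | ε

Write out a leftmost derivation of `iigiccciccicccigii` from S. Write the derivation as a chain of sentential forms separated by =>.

S=>iSi=>iiSii=>iigSgii=>iigiSigii=>iigicScigii=>iigiccSccigii=>iigicccScccigii=>iigiccciSicccigii=>iigicccicScicccigii=>iigiccciccicccigii

S => iSi   [S ::= i S i]
iSi => iiSii   [S ::= i S i]
iiSii => iigSgii   [S ::= g S g]
iigSgii => iigiSigii   [S ::= i S i]
iigiSigii => iigicScigii   [S ::= c S c]
iigicScigii => iigiccSccigii   [S ::= c S c]
iigiccSccigii => iigicccScccigii   [S ::= c S c]
iigicccScccigii => iigiccciSicccigii   [S ::= i S i]
iigiccciSicccigii => iigicccicScicccigii   [S ::= c S c]
iigicccicScicccigii => iigiccciccicccigii   [S ::= ε]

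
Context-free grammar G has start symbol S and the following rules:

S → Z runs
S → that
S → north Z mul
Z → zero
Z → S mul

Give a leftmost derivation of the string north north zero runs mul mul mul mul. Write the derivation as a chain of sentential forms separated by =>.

S => north Z mul   [S → north Z mul]
north Z mul => north S mul mul   [Z → S mul]
north S mul mul => north north Z mul mul mul   [S → north Z mul]
north north Z mul mul mul => north north S mul mul mul mul   [Z → S mul]
north north S mul mul mul mul => north north Z runs mul mul mul mul   [S → Z runs]
north north Z runs mul mul mul mul => north north zero runs mul mul mul mul   [Z → zero]

S => north Z mul => north S mul mul => north north Z mul mul mul => north north S mul mul mul mul => north north Z runs mul mul mul mul => north north zero runs mul mul mul mul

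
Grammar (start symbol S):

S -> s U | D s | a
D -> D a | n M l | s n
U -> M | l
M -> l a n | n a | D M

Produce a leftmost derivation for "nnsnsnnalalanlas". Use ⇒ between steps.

S⇒Ds⇒Das⇒nMlas⇒nDMlas⇒nDaMlas⇒nnMlaMlas⇒nnDMlaMlas⇒nnsnMlaMlas⇒nnsnDMlaMlas⇒nnsnsnMlaMlas⇒nnsnsnnalaMlas⇒nnsnsnnalalanlas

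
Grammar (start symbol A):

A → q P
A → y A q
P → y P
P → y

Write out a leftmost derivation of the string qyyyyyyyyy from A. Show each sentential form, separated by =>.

A => qP => qyP => qyyP => qyyyP => qyyyyP => qyyyyyP => qyyyyyyP => qyyyyyyyP => qyyyyyyyyP => qyyyyyyyyy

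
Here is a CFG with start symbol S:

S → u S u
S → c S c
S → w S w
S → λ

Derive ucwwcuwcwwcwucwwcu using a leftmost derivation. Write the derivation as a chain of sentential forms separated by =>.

S => uSu   [S → u S u]
uSu => ucScu   [S → c S c]
ucScu => ucwSwcu   [S → w S w]
ucwSwcu => ucwwSwwcu   [S → w S w]
ucwwSwwcu => ucwwcScwwcu   [S → c S c]
ucwwcScwwcu => ucwwcuSucwwcu   [S → u S u]
ucwwcuSucwwcu => ucwwcuwSwucwwcu   [S → w S w]
ucwwcuwSwucwwcu => ucwwcuwcScwucwwcu   [S → c S c]
ucwwcuwcScwucwwcu => ucwwcuwcwSwcwucwwcu   [S → w S w]
ucwwcuwcwSwcwucwwcu => ucwwcuwcwwcwucwwcu   [S → λ]

S => uSu => ucScu => ucwSwcu => ucwwSwwcu => ucwwcScwwcu => ucwwcuSucwwcu => ucwwcuwSwucwwcu => ucwwcuwcScwucwwcu => ucwwcuwcwSwcwucwwcu => ucwwcuwcwwcwucwwcu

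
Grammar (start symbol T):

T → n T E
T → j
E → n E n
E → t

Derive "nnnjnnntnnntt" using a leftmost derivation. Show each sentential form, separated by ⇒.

T ⇒ nTE ⇒ nnTEE ⇒ nnnTEEE ⇒ nnnjEEE ⇒ nnnjnEnEE ⇒ nnnjnnEnnEE ⇒ nnnjnnnEnnnEE ⇒ nnnjnnntnnnEE ⇒ nnnjnnntnnntE ⇒ nnnjnnntnnntt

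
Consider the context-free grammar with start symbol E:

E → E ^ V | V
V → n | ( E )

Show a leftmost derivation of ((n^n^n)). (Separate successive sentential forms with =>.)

E => V => (E) => (V) => ((E)) => ((E^V)) => ((E^V^V)) => ((V^V^V)) => ((n^V^V)) => ((n^n^V)) => ((n^n^n))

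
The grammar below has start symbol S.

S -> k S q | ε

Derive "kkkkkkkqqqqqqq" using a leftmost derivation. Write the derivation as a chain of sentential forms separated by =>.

S => kSq => kkSqq => kkkSqqq => kkkkSqqqq => kkkkkSqqqqq => kkkkkkSqqqqqq => kkkkkkkSqqqqqqq => kkkkkkkqqqqqqq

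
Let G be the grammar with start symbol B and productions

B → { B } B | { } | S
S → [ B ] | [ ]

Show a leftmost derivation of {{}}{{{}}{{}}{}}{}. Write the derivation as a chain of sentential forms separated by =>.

B=>{B}B=>{{}}B=>{{}}{B}B=>{{}}{{B}B}B=>{{}}{{{}}B}B=>{{}}{{{}}{B}B}B=>{{}}{{{}}{{}}B}B=>{{}}{{{}}{{}}{}}B=>{{}}{{{}}{{}}{}}{}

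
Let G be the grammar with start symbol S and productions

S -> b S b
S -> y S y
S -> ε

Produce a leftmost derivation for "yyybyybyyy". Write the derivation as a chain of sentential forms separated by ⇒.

S ⇒ ySy ⇒ yySyy ⇒ yyySyyy ⇒ yyybSbyyy ⇒ yyybySybyyy ⇒ yyybyybyyy

S ⇒ ySy   [S -> y S y]
ySy ⇒ yySyy   [S -> y S y]
yySyy ⇒ yyySyyy   [S -> y S y]
yyySyyy ⇒ yyybSbyyy   [S -> b S b]
yyybSbyyy ⇒ yyybySybyyy   [S -> y S y]
yyybySybyyy ⇒ yyybyybyyy   [S -> ε]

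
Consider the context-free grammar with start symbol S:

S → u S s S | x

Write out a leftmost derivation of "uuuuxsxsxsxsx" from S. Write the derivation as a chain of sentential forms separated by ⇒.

S ⇒ uSsS   [S → u S s S]
uSsS ⇒ uuSsSsS   [S → u S s S]
uuSsSsS ⇒ uuuSsSsSsS   [S → u S s S]
uuuSsSsSsS ⇒ uuuuSsSsSsSsS   [S → u S s S]
uuuuSsSsSsSsS ⇒ uuuuxsSsSsSsS   [S → x]
uuuuxsSsSsSsS ⇒ uuuuxsxsSsSsS   [S → x]
uuuuxsxsSsSsS ⇒ uuuuxsxsxsSsS   [S → x]
uuuuxsxsxsSsS ⇒ uuuuxsxsxsxsS   [S → x]
uuuuxsxsxsxsS ⇒ uuuuxsxsxsxsx   [S → x]

S ⇒ uSsS ⇒ uuSsSsS ⇒ uuuSsSsSsS ⇒ uuuuSsSsSsSsS ⇒ uuuuxsSsSsSsS ⇒ uuuuxsxsSsSsS ⇒ uuuuxsxsxsSsS ⇒ uuuuxsxsxsxsS ⇒ uuuuxsxsxsxsx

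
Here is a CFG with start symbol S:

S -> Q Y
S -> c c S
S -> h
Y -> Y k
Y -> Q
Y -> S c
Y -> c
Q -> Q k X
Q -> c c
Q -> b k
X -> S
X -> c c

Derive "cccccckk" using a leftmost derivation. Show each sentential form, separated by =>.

S => ccS => ccQY => ccccY => ccccYk => ccccYkk => ccccQkk => cccccckk

S => ccS   [S -> c c S]
ccS => ccQY   [S -> Q Y]
ccQY => ccccY   [Q -> c c]
ccccY => ccccYk   [Y -> Y k]
ccccYk => ccccYkk   [Y -> Y k]
ccccYkk => ccccQkk   [Y -> Q]
ccccQkk => cccccckk   [Q -> c c]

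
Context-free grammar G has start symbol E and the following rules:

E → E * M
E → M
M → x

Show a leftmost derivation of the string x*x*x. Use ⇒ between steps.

E ⇒ E*M   [E → E * M]
E*M ⇒ E*M*M   [E → E * M]
E*M*M ⇒ M*M*M   [E → M]
M*M*M ⇒ x*M*M   [M → x]
x*M*M ⇒ x*x*M   [M → x]
x*x*M ⇒ x*x*x   [M → x]

E ⇒ E*M ⇒ E*M*M ⇒ M*M*M ⇒ x*M*M ⇒ x*x*M ⇒ x*x*x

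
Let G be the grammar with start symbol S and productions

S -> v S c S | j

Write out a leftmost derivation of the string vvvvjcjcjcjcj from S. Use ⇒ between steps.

S ⇒ vScS ⇒ vvScScS ⇒ vvvScScScS ⇒ vvvvScScScScS ⇒ vvvvjcScScScS ⇒ vvvvjcjcScScS ⇒ vvvvjcjcjcScS ⇒ vvvvjcjcjcjcS ⇒ vvvvjcjcjcjcj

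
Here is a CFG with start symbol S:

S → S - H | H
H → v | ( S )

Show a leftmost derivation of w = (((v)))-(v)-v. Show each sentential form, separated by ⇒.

S ⇒ S-H ⇒ S-H-H ⇒ H-H-H ⇒ (S)-H-H ⇒ (H)-H-H ⇒ ((S))-H-H ⇒ ((H))-H-H ⇒ (((S)))-H-H ⇒ (((H)))-H-H ⇒ (((v)))-H-H ⇒ (((v)))-(S)-H ⇒ (((v)))-(H)-H ⇒ (((v)))-(v)-H ⇒ (((v)))-(v)-v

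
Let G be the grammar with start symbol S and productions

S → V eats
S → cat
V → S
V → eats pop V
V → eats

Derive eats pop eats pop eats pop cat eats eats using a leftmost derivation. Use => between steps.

S => V eats => eats pop V eats => eats pop S eats => eats pop V eats eats => eats pop eats pop V eats eats => eats pop eats pop eats pop V eats eats => eats pop eats pop eats pop S eats eats => eats pop eats pop eats pop cat eats eats

S => V eats   [S → V eats]
V eats => eats pop V eats   [V → eats pop V]
eats pop V eats => eats pop S eats   [V → S]
eats pop S eats => eats pop V eats eats   [S → V eats]
eats pop V eats eats => eats pop eats pop V eats eats   [V → eats pop V]
eats pop eats pop V eats eats => eats pop eats pop eats pop V eats eats   [V → eats pop V]
eats pop eats pop eats pop V eats eats => eats pop eats pop eats pop S eats eats   [V → S]
eats pop eats pop eats pop S eats eats => eats pop eats pop eats pop cat eats eats   [S → cat]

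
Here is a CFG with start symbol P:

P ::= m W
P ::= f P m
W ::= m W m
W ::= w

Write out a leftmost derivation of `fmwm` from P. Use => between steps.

P => fPm   [P ::= f P m]
fPm => fmWm   [P ::= m W]
fmWm => fmwm   [W ::= w]

P=>fPm=>fmWm=>fmwm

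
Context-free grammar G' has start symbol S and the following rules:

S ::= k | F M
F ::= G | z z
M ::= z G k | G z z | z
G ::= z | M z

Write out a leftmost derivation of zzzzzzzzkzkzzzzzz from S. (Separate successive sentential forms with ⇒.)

S ⇒ FM ⇒ zzM ⇒ zzGzz ⇒ zzMzzz ⇒ zzGzzzzz ⇒ zzMzzzzzz ⇒ zzzGkzzzzzz ⇒ zzzMzkzzzzzz ⇒ zzzzGkzkzzzzzz ⇒ zzzzMzkzkzzzzzz ⇒ zzzzGzzzkzkzzzzzz ⇒ zzzzzzzzkzkzzzzzz

S ⇒ FM   [S ::= F M]
FM ⇒ zzM   [F ::= z z]
zzM ⇒ zzGzz   [M ::= G z z]
zzGzz ⇒ zzMzzz   [G ::= M z]
zzMzzz ⇒ zzGzzzzz   [M ::= G z z]
zzGzzzzz ⇒ zzMzzzzzz   [G ::= M z]
zzMzzzzzz ⇒ zzzGkzzzzzz   [M ::= z G k]
zzzGkzzzzzz ⇒ zzzMzkzzzzzz   [G ::= M z]
zzzMzkzzzzzz ⇒ zzzzGkzkzzzzzz   [M ::= z G k]
zzzzGkzkzzzzzz ⇒ zzzzMzkzkzzzzzz   [G ::= M z]
zzzzMzkzkzzzzzz ⇒ zzzzGzzzkzkzzzzzz   [M ::= G z z]
zzzzGzzzkzkzzzzzz ⇒ zzzzzzzzkzkzzzzzz   [G ::= z]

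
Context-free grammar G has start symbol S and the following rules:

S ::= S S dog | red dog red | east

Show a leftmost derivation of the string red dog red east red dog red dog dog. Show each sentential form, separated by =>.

S => S S dog => red dog red S dog => red dog red S S dog dog => red dog red east S dog dog => red dog red east red dog red dog dog

S => S S dog   [S ::= S S dog]
S S dog => red dog red S dog   [S ::= red dog red]
red dog red S dog => red dog red S S dog dog   [S ::= S S dog]
red dog red S S dog dog => red dog red east S dog dog   [S ::= east]
red dog red east S dog dog => red dog red east red dog red dog dog   [S ::= red dog red]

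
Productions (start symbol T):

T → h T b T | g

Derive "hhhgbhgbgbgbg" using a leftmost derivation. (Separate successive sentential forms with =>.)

T => hTbT   [T → h T b T]
hTbT => hhTbTbT   [T → h T b T]
hhTbTbT => hhhTbTbTbT   [T → h T b T]
hhhTbTbTbT => hhhgbTbTbT   [T → g]
hhhgbTbTbT => hhhgbhTbTbTbT   [T → h T b T]
hhhgbhTbTbTbT => hhhgbhgbTbTbT   [T → g]
hhhgbhgbTbTbT => hhhgbhgbgbTbT   [T → g]
hhhgbhgbgbTbT => hhhgbhgbgbgbT   [T → g]
hhhgbhgbgbgbT => hhhgbhgbgbgbg   [T → g]

T => hTbT => hhTbTbT => hhhTbTbTbT => hhhgbTbTbT => hhhgbhTbTbTbT => hhhgbhgbTbTbT => hhhgbhgbgbTbT => hhhgbhgbgbgbT => hhhgbhgbgbgbg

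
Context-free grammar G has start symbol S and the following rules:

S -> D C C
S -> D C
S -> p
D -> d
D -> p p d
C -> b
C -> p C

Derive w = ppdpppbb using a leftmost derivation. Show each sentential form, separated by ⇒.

S⇒DCC⇒ppdCC⇒ppdpCC⇒ppdppCC⇒ppdpppCC⇒ppdpppbC⇒ppdpppbb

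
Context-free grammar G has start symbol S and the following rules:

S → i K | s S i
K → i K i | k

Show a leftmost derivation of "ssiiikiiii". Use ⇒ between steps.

S ⇒ sSi   [S → s S i]
sSi ⇒ ssSii   [S → s S i]
ssSii ⇒ ssiKii   [S → i K]
ssiKii ⇒ ssiiKiii   [K → i K i]
ssiiKiii ⇒ ssiiiKiiii   [K → i K i]
ssiiiKiiii ⇒ ssiiikiiii   [K → k]

S ⇒ sSi ⇒ ssSii ⇒ ssiKii ⇒ ssiiKiii ⇒ ssiiiKiiii ⇒ ssiiikiiii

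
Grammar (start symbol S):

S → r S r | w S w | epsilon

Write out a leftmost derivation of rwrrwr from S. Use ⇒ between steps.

S ⇒ rSr   [S → r S r]
rSr ⇒ rwSwr   [S → w S w]
rwSwr ⇒ rwrSrwr   [S → r S r]
rwrSrwr ⇒ rwrrwr   [S → epsilon]

S ⇒ rSr ⇒ rwSwr ⇒ rwrSrwr ⇒ rwrrwr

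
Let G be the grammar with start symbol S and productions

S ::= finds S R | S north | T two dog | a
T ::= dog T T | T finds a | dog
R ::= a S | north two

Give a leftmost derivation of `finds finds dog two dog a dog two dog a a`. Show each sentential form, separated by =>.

S => finds S R   [S ::= finds S R]
finds S R => finds finds S R R   [S ::= finds S R]
finds finds S R R => finds finds T two dog R R   [S ::= T two dog]
finds finds T two dog R R => finds finds dog two dog R R   [T ::= dog]
finds finds dog two dog R R => finds finds dog two dog a S R   [R ::= a S]
finds finds dog two dog a S R => finds finds dog two dog a T two dog R   [S ::= T two dog]
finds finds dog two dog a T two dog R => finds finds dog two dog a dog two dog R   [T ::= dog]
finds finds dog two dog a dog two dog R => finds finds dog two dog a dog two dog a S   [R ::= a S]
finds finds dog two dog a dog two dog a S => finds finds dog two dog a dog two dog a a   [S ::= a]

S => finds S R => finds finds S R R => finds finds T two dog R R => finds finds dog two dog R R => finds finds dog two dog a S R => finds finds dog two dog a T two dog R => finds finds dog two dog a dog two dog R => finds finds dog two dog a dog two dog a S => finds finds dog two dog a dog two dog a a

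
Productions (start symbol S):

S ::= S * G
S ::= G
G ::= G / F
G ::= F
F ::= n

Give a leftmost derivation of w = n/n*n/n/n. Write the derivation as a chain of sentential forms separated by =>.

S => S*G   [S ::= S * G]
S*G => G*G   [S ::= G]
G*G => G/F*G   [G ::= G / F]
G/F*G => F/F*G   [G ::= F]
F/F*G => n/F*G   [F ::= n]
n/F*G => n/n*G   [F ::= n]
n/n*G => n/n*G/F   [G ::= G / F]
n/n*G/F => n/n*G/F/F   [G ::= G / F]
n/n*G/F/F => n/n*F/F/F   [G ::= F]
n/n*F/F/F => n/n*n/F/F   [F ::= n]
n/n*n/F/F => n/n*n/n/F   [F ::= n]
n/n*n/n/F => n/n*n/n/n   [F ::= n]

S => S*G => G*G => G/F*G => F/F*G => n/F*G => n/n*G => n/n*G/F => n/n*G/F/F => n/n*F/F/F => n/n*n/F/F => n/n*n/n/F => n/n*n/n/n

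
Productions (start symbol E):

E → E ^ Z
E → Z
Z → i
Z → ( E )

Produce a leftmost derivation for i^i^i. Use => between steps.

E => E^Z   [E → E ^ Z]
E^Z => E^Z^Z   [E → E ^ Z]
E^Z^Z => Z^Z^Z   [E → Z]
Z^Z^Z => i^Z^Z   [Z → i]
i^Z^Z => i^i^Z   [Z → i]
i^i^Z => i^i^i   [Z → i]

E => E^Z => E^Z^Z => Z^Z^Z => i^Z^Z => i^i^Z => i^i^i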